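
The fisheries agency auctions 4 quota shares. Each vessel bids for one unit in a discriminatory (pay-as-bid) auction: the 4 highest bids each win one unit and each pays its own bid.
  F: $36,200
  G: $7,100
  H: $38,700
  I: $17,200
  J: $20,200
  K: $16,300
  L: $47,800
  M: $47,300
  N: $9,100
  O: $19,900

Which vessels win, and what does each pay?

Bids ranked high→low: 47,800 (L), 47,300 (M), 38,700 (H), 36,200 (F), 20,200 (J), 19,900 (O), …
Top 4: L, M, H, F.
Each winner pays its own bid: L $47,800, M $47,300, H $38,700, F $36,200.

L $47,800, M $47,300, H $38,700, F $36,200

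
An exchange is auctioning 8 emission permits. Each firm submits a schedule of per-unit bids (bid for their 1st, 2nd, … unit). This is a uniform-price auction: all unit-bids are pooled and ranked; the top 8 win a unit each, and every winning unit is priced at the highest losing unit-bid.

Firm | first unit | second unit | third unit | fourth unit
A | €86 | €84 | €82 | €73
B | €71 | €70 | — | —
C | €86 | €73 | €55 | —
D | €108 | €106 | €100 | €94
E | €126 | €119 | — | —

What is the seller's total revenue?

Pooled unit-bids ranked (top 8): 126 (E-1), 119 (E-2), 108 (D-1), 106 (D-2), 100 (D-3), 94 (D-4), 86 (A-1), 86 (C-1)
Highest rejected unit-bid = €84.
Allocation: A 1, C 1, D 4, E 2. Every unit priced at €84.
Revenue = 8 × 84 = €672.

Total revenue: €672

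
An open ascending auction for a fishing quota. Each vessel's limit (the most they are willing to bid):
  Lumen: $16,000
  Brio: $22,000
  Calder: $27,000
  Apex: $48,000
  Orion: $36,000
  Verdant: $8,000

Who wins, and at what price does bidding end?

Limits ranked: 48,000 (Apex) > 36,000 (Orion) > 27,000 (Calder) > 22,000 (Brio) > 16,000 (Lumen) > 8,000 (Verdant)
Bidding ends when Orion exits at $36,000; Apex takes it.

Apex wins at $36,000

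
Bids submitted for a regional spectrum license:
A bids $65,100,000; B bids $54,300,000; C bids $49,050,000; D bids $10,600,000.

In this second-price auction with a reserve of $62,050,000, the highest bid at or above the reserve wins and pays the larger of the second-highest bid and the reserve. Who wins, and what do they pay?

Sorting bids: 65,100,000 (A) > 54,300,000 (B) > 49,050,000 (C) > 10,600,000 (D)
A has the top bid at or above the reserve ($65,100,000).
Second-highest bid $54,300,000 is below the reserve $62,050,000, so the reserve binds → payment $62,050,000.

A pays $62,050,000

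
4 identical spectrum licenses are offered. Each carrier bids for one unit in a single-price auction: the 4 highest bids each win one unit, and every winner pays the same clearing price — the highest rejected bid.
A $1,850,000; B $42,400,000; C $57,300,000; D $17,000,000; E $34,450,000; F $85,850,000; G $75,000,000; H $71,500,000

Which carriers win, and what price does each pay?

F, G, H, C; each pays $42,400,000

Ordering the bids: 85,850,000 (F), 75,000,000 (G), 71,500,000 (H), 57,300,000 (C), 42,400,000 (B), 34,450,000 (E), …
Top 4: F, G, H, C.
First losing bid is B's $42,400,000, which sets the uniform price.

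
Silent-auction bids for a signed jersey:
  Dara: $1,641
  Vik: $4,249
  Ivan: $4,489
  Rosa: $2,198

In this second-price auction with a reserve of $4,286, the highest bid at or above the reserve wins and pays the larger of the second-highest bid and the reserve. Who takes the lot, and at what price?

Bids ranked: 4,489 (Ivan) > 4,249 (Vik) > 2,198 (Rosa) > 1,641 (Dara)
Highest eligible bid: Ivan at $4,489.
max(second-highest $4,249, reserve $4,286) = $4,286.

Ivan pays $4,286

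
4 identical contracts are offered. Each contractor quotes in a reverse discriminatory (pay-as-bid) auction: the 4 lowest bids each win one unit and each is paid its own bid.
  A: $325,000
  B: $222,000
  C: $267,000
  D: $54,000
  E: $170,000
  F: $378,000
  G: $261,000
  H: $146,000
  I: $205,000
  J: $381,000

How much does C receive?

Bids ranked low→high: 54,000 (D), 146,000 (H), 170,000 (E), 205,000 (I), 222,000 (B), 261,000 (G), …
Winners (4 units): D, H, E, I.
C does not win → $0.

C is paid $0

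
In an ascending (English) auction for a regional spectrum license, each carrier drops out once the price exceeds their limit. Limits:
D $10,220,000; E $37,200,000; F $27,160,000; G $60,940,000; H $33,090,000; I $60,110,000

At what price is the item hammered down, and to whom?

Sorting limits: 60,940,000 (G) > 60,110,000 (I) > 37,200,000 (E) > 33,090,000 (H) > 27,160,000 (F) > 10,220,000 (D)
Once the price passes $60,110,000, only G is left; the hammer falls at I's limit of $60,110,000.

G wins at $60,110,000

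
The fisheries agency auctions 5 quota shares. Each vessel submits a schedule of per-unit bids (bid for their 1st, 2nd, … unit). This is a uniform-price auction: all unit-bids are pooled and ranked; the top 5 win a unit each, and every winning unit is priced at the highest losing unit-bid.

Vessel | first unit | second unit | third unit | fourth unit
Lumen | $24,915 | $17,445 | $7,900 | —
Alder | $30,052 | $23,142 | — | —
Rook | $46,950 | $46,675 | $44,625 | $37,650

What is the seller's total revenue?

All unit-bids, highest first — top 5: 46,950 (Rook-1), 46,675 (Rook-2), 44,625 (Rook-3), 37,650 (Rook-4), 30,052 (Alder-1)
The (k+1)-th unit-bid is $24,915.
Allocation: Alder 1, Rook 4. Every unit priced at $24,915.
Revenue = 5 × 24,915 = $124,575.

Total revenue: $124,575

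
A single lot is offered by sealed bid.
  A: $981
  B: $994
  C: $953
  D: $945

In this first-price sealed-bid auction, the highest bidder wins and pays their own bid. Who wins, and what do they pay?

Bids ranked: 994 (B) > 981 (A) > 953 (C) > 945 (D)
B is highest → pays own bid, $994.

B pays $994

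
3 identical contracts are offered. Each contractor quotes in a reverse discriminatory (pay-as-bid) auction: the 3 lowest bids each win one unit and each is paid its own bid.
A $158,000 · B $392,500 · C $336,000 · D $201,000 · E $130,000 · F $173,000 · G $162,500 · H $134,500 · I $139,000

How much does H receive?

H is paid $134,500

Sorting: 130,000 (E), 134,500 (H), 139,000 (I), 158,000 (A), 162,500 (G), …
Winners (3 units): E, H, I.
H wins → own bid $134,500.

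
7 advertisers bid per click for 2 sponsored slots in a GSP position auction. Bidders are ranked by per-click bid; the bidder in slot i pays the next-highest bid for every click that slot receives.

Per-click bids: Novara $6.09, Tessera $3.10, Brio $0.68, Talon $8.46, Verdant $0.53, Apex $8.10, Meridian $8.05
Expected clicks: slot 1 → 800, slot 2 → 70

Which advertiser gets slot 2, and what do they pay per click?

Apex; $8.05 per click

Sorting advertisers: $8.46 (Talon) > $8.10 (Apex) > $8.05 (Meridian) > …
Slot 2 goes to the second-ranked bidder, Apex, who pays the next bid down: $8.05/click.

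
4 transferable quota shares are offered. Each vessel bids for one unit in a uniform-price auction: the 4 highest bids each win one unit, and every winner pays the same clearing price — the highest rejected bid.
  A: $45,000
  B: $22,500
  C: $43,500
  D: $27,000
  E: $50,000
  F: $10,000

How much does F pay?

Bids ranked high→low: 50,000 (E), 45,000 (A), 43,500 (C), 27,000 (D), 22,500 (B), 10,000 (F)
Top 4: E, A, C, D.
Clearing price = highest rejected bid = $22,500.
F does not win → pays $0.

F pays $0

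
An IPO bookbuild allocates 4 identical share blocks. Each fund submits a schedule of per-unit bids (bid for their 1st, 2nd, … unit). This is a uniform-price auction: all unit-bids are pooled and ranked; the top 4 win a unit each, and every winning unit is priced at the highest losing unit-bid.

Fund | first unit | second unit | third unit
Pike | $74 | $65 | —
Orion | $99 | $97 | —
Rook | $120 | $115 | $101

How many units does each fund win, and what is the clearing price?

Orion 1, Rook 3; clearing price $97

Pooled unit-bids ranked (top 4): 120 (Rook-1), 115 (Rook-2), 101 (Rook-3), 99 (Orion-1)
First bid not allocated: $97.
Allocation: Orion 1, Rook 3.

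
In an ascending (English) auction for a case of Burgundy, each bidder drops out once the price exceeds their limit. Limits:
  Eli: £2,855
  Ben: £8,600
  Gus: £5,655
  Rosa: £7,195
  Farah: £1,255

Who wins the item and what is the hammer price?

Rule: the price rises until one bidder remains; the winner pays the price at which the last rival dropped out.
Sorting limits: 8,600 (Ben) > 7,195 (Rosa) > 5,655 (Gus) > 2,855 (Eli) > 1,255 (Farah)
Once the price passes £7,195, only Ben is left; the hammer falls at Rosa's limit of £7,195.

Ben wins at £7,195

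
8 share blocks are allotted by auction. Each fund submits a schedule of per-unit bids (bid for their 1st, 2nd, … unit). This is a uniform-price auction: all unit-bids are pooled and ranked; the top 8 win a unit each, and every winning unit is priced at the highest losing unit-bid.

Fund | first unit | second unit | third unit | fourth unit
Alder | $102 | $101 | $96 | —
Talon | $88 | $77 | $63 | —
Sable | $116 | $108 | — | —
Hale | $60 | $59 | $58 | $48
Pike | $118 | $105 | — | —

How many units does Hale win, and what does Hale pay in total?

All unit-bids, highest first — top 8: 118 (Pike-1), 116 (Sable-1), 108 (Sable-2), 105 (Pike-2), 102 (Alder-1), 101 (Alder-2), 96 (Alder-3), 88 (Talon-1)
The (k+1)-th unit-bid is $77.
Hale wins 0 unit(s) at $77 each.

Hale: 0 units, pays $0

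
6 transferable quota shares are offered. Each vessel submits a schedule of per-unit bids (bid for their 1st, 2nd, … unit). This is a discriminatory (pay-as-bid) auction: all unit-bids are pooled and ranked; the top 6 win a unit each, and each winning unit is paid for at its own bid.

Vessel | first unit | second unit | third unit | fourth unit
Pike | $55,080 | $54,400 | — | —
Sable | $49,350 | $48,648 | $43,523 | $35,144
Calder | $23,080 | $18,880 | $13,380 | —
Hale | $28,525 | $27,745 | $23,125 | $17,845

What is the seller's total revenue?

Total revenue: $286,145

Pooled unit-bids ranked (top 6): 55,080 (Pike-1), 54,400 (Pike-2), 49,350 (Sable-1), 48,648 (Sable-2), 43,523 (Sable-3), 35,144 (Sable-4)
Next rejected bid: $28,525 (not a price — pay-as-bid).
Each winning unit pays its own bid.
Revenue = 55,080 + 54,400 + 49,350 + 48,648 + 43,523 + 35,144 = $286,145.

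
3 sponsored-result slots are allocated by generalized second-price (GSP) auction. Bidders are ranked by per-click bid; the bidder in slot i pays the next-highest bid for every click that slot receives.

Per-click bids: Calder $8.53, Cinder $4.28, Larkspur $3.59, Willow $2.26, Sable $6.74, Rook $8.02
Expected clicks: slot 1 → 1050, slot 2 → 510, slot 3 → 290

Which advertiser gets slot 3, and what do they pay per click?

Sable; $4.28 per click

Ranked by bid: $8.53 (Calder) > $8.02 (Rook) > $6.74 (Sable) > $4.28 (Cinder) > …
Slot 3 goes to the third-ranked bidder, Sable, who pays the next bid down: $4.28/click.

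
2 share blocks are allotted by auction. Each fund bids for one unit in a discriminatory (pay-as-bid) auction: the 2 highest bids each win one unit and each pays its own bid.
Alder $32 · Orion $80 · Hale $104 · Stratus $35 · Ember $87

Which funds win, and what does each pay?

Hale $104, Ember $87

Ordering the bids: 104 (Hale), 87 (Ember), 80 (Orion), 35 (Stratus), …
Winners (2 units): Hale, Ember.
Each winner pays its own bid: Hale $104, Ember $87.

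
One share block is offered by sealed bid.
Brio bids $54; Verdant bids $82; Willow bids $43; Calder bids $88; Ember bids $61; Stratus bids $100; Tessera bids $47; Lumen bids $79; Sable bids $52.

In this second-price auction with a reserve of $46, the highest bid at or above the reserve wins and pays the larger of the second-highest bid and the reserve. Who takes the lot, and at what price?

Sorting bids: 100 (Stratus) > 88 (Calder) > 82 (Verdant) > 79 (Lumen) > 61 (Ember) > 54 (Brio) > …
Stratus has the top bid at or above the reserve ($100).
max(second-highest $88, reserve $46) = $88; the reserve does not bind.

Stratus pays $88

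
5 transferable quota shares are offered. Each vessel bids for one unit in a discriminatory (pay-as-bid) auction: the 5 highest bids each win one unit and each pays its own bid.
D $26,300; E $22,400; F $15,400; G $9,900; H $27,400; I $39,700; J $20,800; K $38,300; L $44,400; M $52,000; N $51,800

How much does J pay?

Ordering the bids: 52,000 (M), 51,800 (N), 44,400 (L), 39,700 (I), 38,300 (K), 27,400 (H), 26,300 (D), …
Top 5: M, N, L, I, K.
J does not win → $0.

J pays $0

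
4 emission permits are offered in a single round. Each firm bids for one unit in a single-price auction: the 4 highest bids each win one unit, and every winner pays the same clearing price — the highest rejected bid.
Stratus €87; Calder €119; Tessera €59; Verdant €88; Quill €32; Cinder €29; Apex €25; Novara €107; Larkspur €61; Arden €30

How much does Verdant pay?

Verdant pays €61

Sorting: 119 (Calder), 107 (Novara), 88 (Verdant), 87 (Stratus), 61 (Larkspur), 59 (Tessera), …
Winners (4 units): Calder, Novara, Verdant, Stratus.
Clearing price = highest rejected bid = €61.
Verdant wins → pays €61.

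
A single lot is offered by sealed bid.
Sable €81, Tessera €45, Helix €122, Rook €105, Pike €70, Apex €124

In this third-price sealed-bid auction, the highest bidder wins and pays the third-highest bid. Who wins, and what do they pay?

Sorting bids: 124 (Apex) > 122 (Helix) > 105 (Rook) > 81 (Sable) > 70 (Pike) > 45 (Tessera)
Apex wins; payment is bid #3 in the ranking = €105.

Apex pays €105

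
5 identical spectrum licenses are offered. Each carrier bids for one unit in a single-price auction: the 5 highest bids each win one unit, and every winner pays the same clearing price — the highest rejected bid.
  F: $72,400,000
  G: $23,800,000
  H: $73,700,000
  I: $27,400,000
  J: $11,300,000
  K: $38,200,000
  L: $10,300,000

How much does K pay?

Sorting: 73,700,000 (H), 72,400,000 (F), 38,200,000 (K), 27,400,000 (I), 23,800,000 (G), 11,300,000 (J), 10,300,000 (L)
Winners (5 units): H, F, K, I, G.
First losing bid is J's $11,300,000, which sets the uniform price.
K wins → pays $11,300,000.

K pays $11,300,000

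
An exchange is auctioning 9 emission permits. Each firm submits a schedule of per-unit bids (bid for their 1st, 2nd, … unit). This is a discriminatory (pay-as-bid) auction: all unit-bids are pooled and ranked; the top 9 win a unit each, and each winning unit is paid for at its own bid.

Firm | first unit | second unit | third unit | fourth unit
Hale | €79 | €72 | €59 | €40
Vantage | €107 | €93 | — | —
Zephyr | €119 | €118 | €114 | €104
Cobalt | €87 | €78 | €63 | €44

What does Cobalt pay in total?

Pooled unit-bids ranked (top 9): 119 (Zephyr-1), 118 (Zephyr-2), 114 (Zephyr-3), 107 (Vantage-1), 104 (Zephyr-4), 93 (Vantage-2), 87 (Cobalt-1), 79 (Hale-1), 78 (Cobalt-2)
Next rejected bid: €72 (not a price — pay-as-bid).
Cobalt's winning unit-bids: 87 + 78 = €165.

Cobalt pays €165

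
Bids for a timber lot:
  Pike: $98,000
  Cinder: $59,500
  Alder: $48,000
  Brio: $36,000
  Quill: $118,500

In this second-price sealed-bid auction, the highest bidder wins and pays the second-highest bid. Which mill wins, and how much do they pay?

Quill pays $98,000

Bids in order: 118,500 (Quill) > 98,000 (Pike) > 59,500 (Cinder) > 48,000 (Alder) > 36,000 (Brio)
Second-price: Quill pays Pike's bid of $98,000.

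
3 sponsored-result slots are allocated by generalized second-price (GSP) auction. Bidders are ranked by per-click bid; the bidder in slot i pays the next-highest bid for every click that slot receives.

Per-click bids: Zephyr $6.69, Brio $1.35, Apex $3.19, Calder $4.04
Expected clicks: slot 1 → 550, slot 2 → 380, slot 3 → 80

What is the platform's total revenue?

Per-click bids in order: $6.69 (Zephyr) > $4.04 (Calder) > $3.19 (Apex) > $1.35 (Brio)
Slot 1: Zephyr pays $4.04 × 550 = $2222.00
Slot 2: Calder pays $3.19 × 380 = $1212.20
Slot 3: Apex pays $1.35 × 80 = $108.00
Total = $3542.20

Total revenue: $3542.20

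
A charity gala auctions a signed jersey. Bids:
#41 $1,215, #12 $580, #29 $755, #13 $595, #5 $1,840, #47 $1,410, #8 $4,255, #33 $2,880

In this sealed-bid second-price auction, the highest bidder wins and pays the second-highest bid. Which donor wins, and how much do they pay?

#8 pays $2,880

Sorting bids: 4,255 (#8) > 2,880 (#33) > 1,840 (#5) > 1,410 (#47) > 1,215 (#41) > 755 (#29) > …
Second-price: #8 pays #33's bid of $2,880.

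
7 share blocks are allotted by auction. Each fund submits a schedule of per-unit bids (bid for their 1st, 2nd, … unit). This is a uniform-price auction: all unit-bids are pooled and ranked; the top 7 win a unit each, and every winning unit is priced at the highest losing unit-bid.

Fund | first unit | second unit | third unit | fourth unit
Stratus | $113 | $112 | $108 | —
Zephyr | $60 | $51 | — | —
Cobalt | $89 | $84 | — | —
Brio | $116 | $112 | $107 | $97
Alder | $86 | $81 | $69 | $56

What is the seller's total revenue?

All unit-bids, highest first — top 7: 116 (Brio-1), 113 (Stratus-1), 112 (Stratus-2), 112 (Brio-2), 108 (Stratus-3), 107 (Brio-3), 97 (Brio-4)
First bid not allocated: $89.
Allocation: Brio 4, Stratus 3. Every unit priced at $89.
Revenue = 7 × 89 = $623.

Total revenue: $623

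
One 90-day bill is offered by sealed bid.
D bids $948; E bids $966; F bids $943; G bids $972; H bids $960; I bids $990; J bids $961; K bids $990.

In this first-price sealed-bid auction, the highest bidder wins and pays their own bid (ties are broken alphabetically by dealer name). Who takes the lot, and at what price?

Sorting bids: 990 (I) > 990 (K) > 972 (G) > 966 (E) > 961 (J) > 960 (H) > …
I and K tie at $990; tie-break gives it to I.
I has the highest bid and pays exactly that: $990.

I pays $990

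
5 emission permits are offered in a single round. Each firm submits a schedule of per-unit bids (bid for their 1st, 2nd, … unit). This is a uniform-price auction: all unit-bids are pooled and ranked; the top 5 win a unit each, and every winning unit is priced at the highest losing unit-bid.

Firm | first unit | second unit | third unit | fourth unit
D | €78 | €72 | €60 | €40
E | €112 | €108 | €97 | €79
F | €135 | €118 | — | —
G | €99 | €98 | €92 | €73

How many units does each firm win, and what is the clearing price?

E 2, F 2, G 1; clearing price €98

Pooled unit-bids ranked (top 5): 135 (F-1), 118 (F-2), 112 (E-1), 108 (E-2), 99 (G-1)
The (k+1)-th unit-bid is €98.
Allocation: E 2, F 2, G 1.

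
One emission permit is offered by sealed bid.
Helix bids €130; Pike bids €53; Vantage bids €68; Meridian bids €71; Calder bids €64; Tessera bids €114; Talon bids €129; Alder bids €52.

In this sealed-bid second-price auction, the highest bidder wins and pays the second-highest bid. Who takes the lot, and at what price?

Sealed-bid second-price auction: the highest bidder wins and pays the second-highest bid.
Bids in order: 130 (Helix) > 129 (Talon) > 114 (Tessera) > 71 (Meridian) > 68 (Vantage) > 64 (Calder) > …
Helix wins with the highest bid; price is set by the runner-up at €129.

Helix pays €129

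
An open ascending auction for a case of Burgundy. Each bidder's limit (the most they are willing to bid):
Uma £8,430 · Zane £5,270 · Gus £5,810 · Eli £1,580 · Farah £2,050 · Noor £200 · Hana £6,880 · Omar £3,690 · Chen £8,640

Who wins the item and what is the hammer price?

Limits ranked: 8,640 (Chen) > 8,430 (Uma) > 6,880 (Hana) > 5,810 (Gus) > 5,270 (Zane) > 3,690 (Omar) > …
Uma is the last rival to drop out, at £8,430; Chen remains and wins at that price.

Chen wins at £8,430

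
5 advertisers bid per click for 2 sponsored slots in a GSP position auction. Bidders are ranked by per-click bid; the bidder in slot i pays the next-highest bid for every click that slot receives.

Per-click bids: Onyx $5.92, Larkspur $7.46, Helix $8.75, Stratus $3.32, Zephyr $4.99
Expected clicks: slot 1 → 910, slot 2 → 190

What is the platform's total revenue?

Total revenue: $7913.40

Sorting advertisers: $8.75 (Helix) > $7.46 (Larkspur) > $5.92 (Onyx) > …
Slot 1: Helix pays $7.46 × 910 = $6788.60
Slot 2: Larkspur pays $5.92 × 190 = $1124.80
Total = $7913.40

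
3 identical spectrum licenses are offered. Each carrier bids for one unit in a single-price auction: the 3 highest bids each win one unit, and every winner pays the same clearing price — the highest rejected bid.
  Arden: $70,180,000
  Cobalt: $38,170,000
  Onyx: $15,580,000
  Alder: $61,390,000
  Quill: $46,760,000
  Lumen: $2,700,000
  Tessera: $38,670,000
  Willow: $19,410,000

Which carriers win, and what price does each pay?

Arden, Alder, Quill; each pays $38,670,000

Ordering the bids: 70,180,000 (Arden), 61,390,000 (Alder), 46,760,000 (Quill), 38,670,000 (Tessera), 38,170,000 (Cobalt), …
The 3 highest are Arden, Alder, Quill.
Highest unsuccessful bid: $38,670,000 → clearing price.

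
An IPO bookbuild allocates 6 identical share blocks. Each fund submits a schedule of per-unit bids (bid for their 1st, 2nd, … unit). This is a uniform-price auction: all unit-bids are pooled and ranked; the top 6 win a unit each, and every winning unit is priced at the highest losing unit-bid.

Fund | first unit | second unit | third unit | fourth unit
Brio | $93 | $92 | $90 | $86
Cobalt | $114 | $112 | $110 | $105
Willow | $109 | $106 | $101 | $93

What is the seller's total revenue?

Total revenue: $606

Pooled unit-bids ranked (top 6): 114 (Cobalt-1), 112 (Cobalt-2), 110 (Cobalt-3), 109 (Willow-1), 106 (Willow-2), 105 (Cobalt-4)
The (k+1)-th unit-bid is $101.
Allocation: Cobalt 4, Willow 2. Every unit priced at $101.
Revenue = 6 × 101 = $606.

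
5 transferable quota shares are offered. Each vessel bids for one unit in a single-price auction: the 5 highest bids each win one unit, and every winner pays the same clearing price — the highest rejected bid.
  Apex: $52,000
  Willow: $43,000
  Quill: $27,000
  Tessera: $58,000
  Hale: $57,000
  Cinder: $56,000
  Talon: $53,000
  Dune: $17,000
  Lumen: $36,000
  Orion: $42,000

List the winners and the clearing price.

Tessera, Hale, Cinder, Talon, Apex; each pays $43,000

Sorting: 58,000 (Tessera), 57,000 (Hale), 56,000 (Cinder), 53,000 (Talon), 52,000 (Apex), 43,000 (Willow), 42,000 (Orion), …
The 5 highest are Tessera, Hale, Cinder, Talon, Apex.
First losing bid is Willow's $43,000, which sets the uniform price.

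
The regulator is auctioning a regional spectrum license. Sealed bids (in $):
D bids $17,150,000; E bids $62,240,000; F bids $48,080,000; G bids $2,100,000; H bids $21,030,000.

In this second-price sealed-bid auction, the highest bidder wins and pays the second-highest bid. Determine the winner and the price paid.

Second-price sealed-bid auction: the highest bidder wins and pays the second-highest bid.
Bids ranked: 62,240,000 (E) > 48,080,000 (F) > 21,030,000 (H) > 17,150,000 (D) > 2,100,000 (G)
Second-price: E pays F's bid of $48,080,000.

E pays $48,080,000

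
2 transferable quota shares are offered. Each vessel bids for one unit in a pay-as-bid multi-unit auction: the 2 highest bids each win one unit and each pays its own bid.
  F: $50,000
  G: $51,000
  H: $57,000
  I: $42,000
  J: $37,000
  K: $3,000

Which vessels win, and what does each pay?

H $57,000, G $51,000

Bids ranked high→low: 57,000 (H), 51,000 (G), 50,000 (F), 42,000 (I), …
The 2 highest are H, G.
Each winner pays its own bid: H $57,000, G $51,000.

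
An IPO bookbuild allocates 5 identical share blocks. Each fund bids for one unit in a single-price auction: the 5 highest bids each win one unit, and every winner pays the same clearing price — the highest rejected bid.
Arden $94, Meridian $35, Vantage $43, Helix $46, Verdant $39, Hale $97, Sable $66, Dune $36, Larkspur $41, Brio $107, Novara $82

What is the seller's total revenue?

Total revenue: $230

Bids ranked high→low: 107 (Brio), 97 (Hale), 94 (Arden), 82 (Novara), 66 (Sable), 46 (Helix), 43 (Vantage), …
The 5 highest are Brio, Hale, Arden, Novara, Sable.
First losing bid is Helix's $46, which sets the uniform price.
Total revenue = 5 × $46 = $230.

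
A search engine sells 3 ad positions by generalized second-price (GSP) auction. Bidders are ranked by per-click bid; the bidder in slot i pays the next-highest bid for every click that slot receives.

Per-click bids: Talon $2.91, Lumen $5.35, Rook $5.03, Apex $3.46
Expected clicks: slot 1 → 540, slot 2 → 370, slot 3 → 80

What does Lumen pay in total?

Lumen pays $2716.20

Sorting advertisers: $5.35 (Lumen) > $5.03 (Rook) > $3.46 (Apex) > $2.91 (Talon)
Lumen holds slot 1 → pays next bid $5.03 × 540 clicks = $2716.20.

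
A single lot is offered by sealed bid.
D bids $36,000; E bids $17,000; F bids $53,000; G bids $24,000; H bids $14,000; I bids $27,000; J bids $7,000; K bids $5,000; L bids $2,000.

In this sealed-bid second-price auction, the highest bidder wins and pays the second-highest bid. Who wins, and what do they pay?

Sorting bids: 53,000 (F) > 36,000 (D) > 27,000 (I) > 24,000 (G) > 17,000 (E) > 14,000 (H) > …
F wins with the highest bid; price is set by the runner-up at $36,000.

F pays $36,000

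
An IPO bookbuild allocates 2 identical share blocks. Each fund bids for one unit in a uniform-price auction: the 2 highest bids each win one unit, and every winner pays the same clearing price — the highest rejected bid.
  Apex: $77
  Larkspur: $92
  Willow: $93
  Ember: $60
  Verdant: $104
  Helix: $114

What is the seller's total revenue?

Total revenue: $186

Sorting: 114 (Helix), 104 (Verdant), 93 (Willow), 92 (Larkspur), …
Top 2: Helix, Verdant.
Highest unsuccessful bid: $93 → clearing price.
Total revenue = 2 × $93 = $186.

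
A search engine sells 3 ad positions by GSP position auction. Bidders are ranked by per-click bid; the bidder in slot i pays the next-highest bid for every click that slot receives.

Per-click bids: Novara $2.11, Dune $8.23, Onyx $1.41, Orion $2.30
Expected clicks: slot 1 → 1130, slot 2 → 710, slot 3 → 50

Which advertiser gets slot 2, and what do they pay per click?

Orion; $2.11 per click

Per-click bids in order: $8.23 (Dune) > $2.30 (Orion) > $2.11 (Novara) > $1.41 (Onyx)
Slot 2 goes to the second-ranked bidder, Orion, who pays the next bid down: $2.11/click.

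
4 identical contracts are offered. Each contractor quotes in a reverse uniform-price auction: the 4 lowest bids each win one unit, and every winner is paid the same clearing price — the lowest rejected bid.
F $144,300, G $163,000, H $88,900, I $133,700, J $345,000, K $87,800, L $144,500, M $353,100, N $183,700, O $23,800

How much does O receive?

Bids ranked low→high: 23,800 (O), 87,800 (K), 88,900 (H), 133,700 (I), 144,300 (F), 144,500 (L), …
Winners (4 units): O, K, H, I.
First losing bid is F's $144,300, which sets the uniform price.
O wins → is paid $144,300.

O is paid $144,300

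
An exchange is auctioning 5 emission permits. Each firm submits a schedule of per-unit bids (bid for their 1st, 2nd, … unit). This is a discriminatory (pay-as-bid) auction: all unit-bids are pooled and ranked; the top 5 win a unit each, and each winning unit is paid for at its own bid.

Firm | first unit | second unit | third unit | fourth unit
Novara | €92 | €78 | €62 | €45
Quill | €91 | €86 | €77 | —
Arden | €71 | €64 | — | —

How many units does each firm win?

Merging the schedules and taking the best 5: 92 (Novara-1), 91 (Quill-1), 86 (Quill-2), 78 (Novara-2), 77 (Quill-3)
Next rejected bid: €71 (not a price — pay-as-bid).
Allocation: Novara 2, Quill 3.

Novara 2, Quill 3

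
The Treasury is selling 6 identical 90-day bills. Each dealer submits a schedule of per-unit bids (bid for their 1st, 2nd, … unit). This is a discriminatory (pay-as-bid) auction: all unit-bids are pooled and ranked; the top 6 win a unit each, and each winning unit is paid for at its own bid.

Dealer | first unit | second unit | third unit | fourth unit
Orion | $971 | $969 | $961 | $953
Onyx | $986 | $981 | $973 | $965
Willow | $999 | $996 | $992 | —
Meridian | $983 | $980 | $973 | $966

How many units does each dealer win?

Pooled unit-bids ranked (top 6): 999 (Willow-1), 996 (Willow-2), 992 (Willow-3), 986 (Onyx-1), 983 (Meridian-1), 981 (Onyx-2)
Next rejected bid: $980 (not a price — pay-as-bid).
Allocation: Meridian 1, Onyx 2, Willow 3.

Meridian 1, Onyx 2, Willow 3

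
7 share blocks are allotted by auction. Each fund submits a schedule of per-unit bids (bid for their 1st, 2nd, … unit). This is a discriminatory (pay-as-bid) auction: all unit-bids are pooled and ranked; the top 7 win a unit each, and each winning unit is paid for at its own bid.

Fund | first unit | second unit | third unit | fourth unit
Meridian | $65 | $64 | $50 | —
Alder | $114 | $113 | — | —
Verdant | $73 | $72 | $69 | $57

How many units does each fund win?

Alder 2, Meridian 2, Verdant 3

Merging the schedules and taking the best 7: 114 (Alder-1), 113 (Alder-2), 73 (Verdant-1), 72 (Verdant-2), 69 (Verdant-3), 65 (Meridian-1), 64 (Meridian-2)
Next rejected bid: $57 (not a price — pay-as-bid).
Allocation: Alder 2, Meridian 2, Verdant 3.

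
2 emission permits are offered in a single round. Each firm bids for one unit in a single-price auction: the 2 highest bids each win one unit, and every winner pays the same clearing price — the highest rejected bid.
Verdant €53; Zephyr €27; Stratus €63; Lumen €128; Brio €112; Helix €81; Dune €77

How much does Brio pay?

Brio pays €81

Sorting: 128 (Lumen), 112 (Brio), 81 (Helix), 77 (Dune), …
Winners (2 units): Lumen, Brio.
Highest unsuccessful bid: €81 → clearing price.
Brio wins → pays €81.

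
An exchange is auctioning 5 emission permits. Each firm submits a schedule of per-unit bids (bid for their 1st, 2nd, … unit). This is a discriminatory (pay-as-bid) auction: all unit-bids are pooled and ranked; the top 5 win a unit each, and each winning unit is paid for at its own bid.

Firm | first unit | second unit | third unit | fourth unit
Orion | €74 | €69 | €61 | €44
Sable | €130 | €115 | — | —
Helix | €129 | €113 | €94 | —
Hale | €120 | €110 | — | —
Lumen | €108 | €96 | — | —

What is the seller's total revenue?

Total revenue: €607

Merging the schedules and taking the best 5: 130 (Sable-1), 129 (Helix-1), 120 (Hale-1), 115 (Sable-2), 113 (Helix-2)
Next rejected bid: €110 (not a price — pay-as-bid).
Each winning unit pays its own bid.
Revenue = 130 + 129 + 120 + 115 + 113 = €607.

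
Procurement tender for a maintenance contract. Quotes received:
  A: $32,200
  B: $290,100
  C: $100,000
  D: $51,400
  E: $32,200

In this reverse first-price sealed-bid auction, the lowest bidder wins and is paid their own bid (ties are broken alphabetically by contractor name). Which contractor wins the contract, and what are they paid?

A is paid $32,200

Reverse first-price sealed-bid auction: the lowest bidder wins and is paid their own bid.
Bids in order: 32,200 (A) < 32,200 (E) < 51,400 (D) < 100,000 (C) < 290,100 (B)
A and E tie at $32,200; tie-break gives it to A.
A is lowest → is paid own bid, $32,200.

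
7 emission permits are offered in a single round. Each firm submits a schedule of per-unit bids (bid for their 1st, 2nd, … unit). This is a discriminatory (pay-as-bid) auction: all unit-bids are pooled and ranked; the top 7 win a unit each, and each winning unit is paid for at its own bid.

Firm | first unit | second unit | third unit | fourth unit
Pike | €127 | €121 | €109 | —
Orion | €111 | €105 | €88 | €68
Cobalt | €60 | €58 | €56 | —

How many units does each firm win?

Orion 4, Pike 3

All unit-bids, highest first — top 7: 127 (Pike-1), 121 (Pike-2), 111 (Orion-1), 109 (Pike-3), 105 (Orion-2), 88 (Orion-3), 68 (Orion-4)
Next rejected bid: €60 (not a price — pay-as-bid).
Allocation: Orion 4, Pike 3.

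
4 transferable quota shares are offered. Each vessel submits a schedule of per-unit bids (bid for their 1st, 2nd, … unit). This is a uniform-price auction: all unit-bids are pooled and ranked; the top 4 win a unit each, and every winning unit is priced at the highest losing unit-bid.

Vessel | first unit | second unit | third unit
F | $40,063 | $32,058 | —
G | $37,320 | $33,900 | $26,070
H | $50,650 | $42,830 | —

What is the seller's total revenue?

Total revenue: $135,600

All unit-bids, highest first — top 4: 50,650 (H-1), 42,830 (H-2), 40,063 (F-1), 37,320 (G-1)
Highest rejected unit-bid = $33,900.
Allocation: F 1, G 1, H 2. Every unit priced at $33,900.
Revenue = 4 × 33,900 = $135,600.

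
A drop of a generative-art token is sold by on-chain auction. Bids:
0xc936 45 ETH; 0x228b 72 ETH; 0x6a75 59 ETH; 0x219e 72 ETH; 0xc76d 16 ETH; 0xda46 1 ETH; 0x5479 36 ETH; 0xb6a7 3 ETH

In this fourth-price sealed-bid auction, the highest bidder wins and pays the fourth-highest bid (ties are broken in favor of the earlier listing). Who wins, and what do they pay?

0x228b pays 45 ETH

Sorting bids: 72 (0x228b) > 72 (0x219e) > 59 (0x6a75) > 45 (0xc936) > 36 (0x5479) > 16 (0xc76d) > …
Tie at 72 ETH → 0x228b wins by tie-break.
0x228b is highest; pays the fourth-highest bid, 45 ETH.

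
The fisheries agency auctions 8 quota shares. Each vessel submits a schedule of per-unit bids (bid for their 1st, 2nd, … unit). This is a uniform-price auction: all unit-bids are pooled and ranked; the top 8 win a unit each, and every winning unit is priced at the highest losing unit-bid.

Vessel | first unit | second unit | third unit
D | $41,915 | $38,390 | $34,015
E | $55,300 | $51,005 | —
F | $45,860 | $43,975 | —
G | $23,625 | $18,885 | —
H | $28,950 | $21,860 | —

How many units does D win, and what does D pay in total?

Merging the schedules and taking the best 8: 55,300 (E-1), 51,005 (E-2), 45,860 (F-1), 43,975 (F-2), 41,915 (D-1), 38,390 (D-2), 34,015 (D-3), 28,950 (H-1)
First bid not allocated: $23,625.
D wins 3 unit(s) at $23,625 each.

D: 3 units, pays $70,875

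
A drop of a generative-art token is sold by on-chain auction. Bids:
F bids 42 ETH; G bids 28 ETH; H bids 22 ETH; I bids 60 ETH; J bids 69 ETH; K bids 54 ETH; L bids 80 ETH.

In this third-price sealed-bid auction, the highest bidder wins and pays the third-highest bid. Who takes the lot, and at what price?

Third-price sealed-bid auction: the highest bidder wins and pays the third-highest bid.
Bids ranked: 80 (L) > 69 (J) > 60 (I) > 54 (K) > 42 (F) > 28 (G) > …
L wins; payment is bid #3 in the ranking = 60 ETH.

L pays 60 ETH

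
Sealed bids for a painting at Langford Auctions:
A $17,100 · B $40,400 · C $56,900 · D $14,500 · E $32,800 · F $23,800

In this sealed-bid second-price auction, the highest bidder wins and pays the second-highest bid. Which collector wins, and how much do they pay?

C pays $40,400

Sorting bids: 56,900 (C) > 40,400 (B) > 32,800 (E) > 23,800 (F) > 17,100 (A) > 14,500 (D)
C is highest; pays the second-highest bid, $40,400.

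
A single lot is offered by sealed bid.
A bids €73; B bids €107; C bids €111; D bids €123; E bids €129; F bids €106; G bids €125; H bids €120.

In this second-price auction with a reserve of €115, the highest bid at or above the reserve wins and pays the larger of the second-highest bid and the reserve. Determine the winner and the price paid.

E pays €125

Sorting bids: 129 (E) > 125 (G) > 123 (D) > 120 (H) > 111 (C) > 107 (B) > …
Highest eligible bid: E at €129.
Second-highest bid €125 exceeds the reserve €115 → payment €125.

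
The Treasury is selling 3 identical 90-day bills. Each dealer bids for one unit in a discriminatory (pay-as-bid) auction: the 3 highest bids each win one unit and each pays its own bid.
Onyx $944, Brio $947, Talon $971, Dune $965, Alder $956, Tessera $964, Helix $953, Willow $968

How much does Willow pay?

Ordering the bids: 971 (Talon), 968 (Willow), 965 (Dune), 964 (Tessera), 956 (Alder), …
Winners (3 units): Talon, Willow, Dune.
Willow wins → own bid $968.

Willow pays $968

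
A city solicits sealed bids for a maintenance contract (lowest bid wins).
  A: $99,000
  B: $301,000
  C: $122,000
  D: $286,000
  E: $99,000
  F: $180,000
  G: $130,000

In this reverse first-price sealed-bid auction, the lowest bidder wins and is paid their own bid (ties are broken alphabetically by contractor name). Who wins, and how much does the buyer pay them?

A is paid $99,000

Reverse first-price sealed-bid auction: the lowest bidder wins and is paid their own bid.
Bids ranked: 99,000 (A) < 99,000 (E) < 122,000 (C) < 130,000 (G) < 180,000 (F) < 286,000 (D) < …
A and E tie at $99,000; tie-break gives it to A.
A has the lowest bid and is paid exactly that: $99,000.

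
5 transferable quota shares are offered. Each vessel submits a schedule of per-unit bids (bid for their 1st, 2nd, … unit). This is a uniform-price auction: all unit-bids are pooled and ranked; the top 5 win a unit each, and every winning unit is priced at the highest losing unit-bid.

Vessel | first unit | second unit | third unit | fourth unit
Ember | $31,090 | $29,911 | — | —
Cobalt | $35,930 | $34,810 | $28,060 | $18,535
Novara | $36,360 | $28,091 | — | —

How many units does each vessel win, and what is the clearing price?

Cobalt 2, Ember 2, Novara 1; clearing price $28,091

Merging the schedules and taking the best 5: 36,360 (Novara-1), 35,930 (Cobalt-1), 34,810 (Cobalt-2), 31,090 (Ember-1), 29,911 (Ember-2)
Highest rejected unit-bid = $28,091.
Allocation: Cobalt 2, Ember 2, Novara 1.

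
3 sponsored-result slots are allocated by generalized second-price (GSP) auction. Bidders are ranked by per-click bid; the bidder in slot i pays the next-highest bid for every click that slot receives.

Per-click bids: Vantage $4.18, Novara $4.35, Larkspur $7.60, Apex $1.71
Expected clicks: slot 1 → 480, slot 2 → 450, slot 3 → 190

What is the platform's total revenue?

Total revenue: $4293.90

Per-click bids in order: $7.60 (Larkspur) > $4.35 (Novara) > $4.18 (Vantage) > $1.71 (Apex)
Slot 1: Larkspur pays $4.35 × 480 = $2088.00
Slot 2: Novara pays $4.18 × 450 = $1881.00
Slot 3: Vantage pays $1.71 × 190 = $324.90
Total = $4293.90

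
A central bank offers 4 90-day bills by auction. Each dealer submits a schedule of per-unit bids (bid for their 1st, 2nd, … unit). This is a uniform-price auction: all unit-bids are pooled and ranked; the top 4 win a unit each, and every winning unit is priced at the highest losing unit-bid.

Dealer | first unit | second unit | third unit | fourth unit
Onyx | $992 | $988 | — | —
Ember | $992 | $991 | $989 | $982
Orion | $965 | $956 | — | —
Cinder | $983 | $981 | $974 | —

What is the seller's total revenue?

Merging the schedules and taking the best 4: 992 (Onyx-1), 992 (Ember-1), 991 (Ember-2), 989 (Ember-3)
The (k+1)-th unit-bid is $988.
Allocation: Ember 3, Onyx 1. Every unit priced at $988.
Revenue = 4 × 988 = $3,952.

Total revenue: $3,952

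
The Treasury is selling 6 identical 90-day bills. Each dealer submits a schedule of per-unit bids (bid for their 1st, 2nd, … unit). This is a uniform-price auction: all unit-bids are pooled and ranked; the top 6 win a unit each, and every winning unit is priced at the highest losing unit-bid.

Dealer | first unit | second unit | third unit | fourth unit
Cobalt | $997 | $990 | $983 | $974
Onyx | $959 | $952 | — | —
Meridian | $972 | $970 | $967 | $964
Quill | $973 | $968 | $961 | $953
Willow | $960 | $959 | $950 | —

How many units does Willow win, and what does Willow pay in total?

Merging the schedules and taking the best 6: 997 (Cobalt-1), 990 (Cobalt-2), 983 (Cobalt-3), 974 (Cobalt-4), 973 (Quill-1), 972 (Meridian-1)
First bid not allocated: $970.
Willow wins 0 unit(s) at $970 each.

Willow: 0 units, pays $0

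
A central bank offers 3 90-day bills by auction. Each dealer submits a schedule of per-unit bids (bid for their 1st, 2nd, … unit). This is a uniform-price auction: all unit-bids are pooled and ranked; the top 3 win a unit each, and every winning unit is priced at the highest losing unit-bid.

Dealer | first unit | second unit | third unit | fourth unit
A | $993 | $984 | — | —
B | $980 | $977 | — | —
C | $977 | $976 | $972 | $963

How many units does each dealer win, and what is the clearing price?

All unit-bids, highest first — top 3: 993 (A-1), 984 (A-2), 980 (B-1)
Highest rejected unit-bid = $977.
Allocation: A 2, B 1.

A 2, B 1; clearing price $977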